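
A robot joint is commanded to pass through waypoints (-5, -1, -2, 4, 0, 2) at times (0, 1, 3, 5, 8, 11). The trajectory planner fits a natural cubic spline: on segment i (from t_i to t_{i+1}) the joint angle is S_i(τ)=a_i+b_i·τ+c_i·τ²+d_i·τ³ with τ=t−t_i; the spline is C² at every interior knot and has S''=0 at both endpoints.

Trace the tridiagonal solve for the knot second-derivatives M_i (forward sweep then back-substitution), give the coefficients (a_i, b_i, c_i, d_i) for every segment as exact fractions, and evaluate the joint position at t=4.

Δ: Δ0=4, Δ1=-1/2, Δ2=3, Δ3=-4/3, Δ4=2/3
row 1: diag=6, rhs=-27; c'=1/3, d'=-9/2
row 2: denom=8−2·1/3=22/3; d'=(21−2·-9/2)/(22/3)=45/11
row 3: denom=10−2·3/11=104/11; d'=(-26−2·45/11)/(104/11)=-47/13
row 4: denom=12−3·33/104=1149/104; d'=(12−3·-47/13)/(1149/104)=792/383
back: M4=792/383
back: M3=-47/13−33/104·792/383=-1636/383
back: M2=45/11−3/11·-1636/383=2013/383
back: M1=-9/2−1/3·2013/383=-4789/766
M: M0=0, M1=-4789/766, M2=2013/383, M3=-1636/383, M4=792/383, M5=0
seg 0: a=-5, c=M0/2=0, d=(M1−M0)/(6·1)=-4789/4596, b=Δ0−h0·(2M0+M1)/6=23173/4596
seg 1: a=-1, c=M1/2=-4789/1532, d=(M2−M1)/(6·2)=8815/9192, b=Δ1−h1·(2M1+M2)/6=4403/2298
seg 2: a=-2, c=M2/2=2013/766, d=(M3−M2)/(6·2)=-3649/4596, b=Δ2−h2·(2M2+M3)/6=1057/1149
seg 3: a=4, c=M3/2=-818/383, d=(M4−M3)/(6·3)=1214/3447, b=Δ3−h3·(2M3+M4)/6=2188/1149
seg 4: a=0, c=M4/2=396/383, d=(M5−M4)/(6·3)=-44/383, b=Δ4−h4·(2M4+M5)/6=-1610/1149
t_q=4 → seg 2, τ=1; S=-2+1057/1149·τ+2013/766·τ²+-3649/4596·τ³=1155/1532

  seg 0: a=-5 b=23173/4596 c=0 d=-4789/4596
  seg 1: a=-1 b=4403/2298 c=-4789/1532 d=8815/9192
  seg 2: a=-2 b=1057/1149 c=2013/766 d=-3649/4596
  seg 3: a=4 b=2188/1149 c=-818/383 d=1214/3447
  seg 4: a=0 b=-1610/1149 c=396/383 d=-44/383
S(4) = 1155/1532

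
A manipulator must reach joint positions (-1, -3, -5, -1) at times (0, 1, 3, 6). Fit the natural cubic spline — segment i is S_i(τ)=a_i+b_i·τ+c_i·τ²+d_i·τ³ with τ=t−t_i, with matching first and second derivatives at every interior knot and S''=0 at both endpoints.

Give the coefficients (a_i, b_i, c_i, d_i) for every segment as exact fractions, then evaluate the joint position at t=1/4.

  seg 0: a=-1 b=-44/21 c=0 d=2/21
  seg 1: a=-3 b=-38/21 c=2/7 d=5/84
  seg 2: a=-5 b=1/21 c=9/14 d=-1/14
S(1/4) = -341/224

Δ: Δ0=-2, Δ1=-1, Δ2=4/3
row 1: diag=6, rhs=6; c'=1/3, d'=1
row 2: denom=10−2·1/3=28/3; d'=(14−2·1)/(28/3)=9/7
back: M2=9/7
back: M1=1−1/3·9/7=4/7
M: M0=0, M1=4/7, M2=9/7, M3=0
seg 0: a=-1, c=M0/2=0, d=(M1−M0)/(6·1)=2/21, b=Δ0−h0·(2M0+M1)/6=-44/21
seg 1: a=-3, c=M1/2=2/7, d=(M2−M1)/(6·2)=5/84, b=Δ1−h1·(2M1+M2)/6=-38/21
seg 2: a=-5, c=M2/2=9/14, d=(M3−M2)/(6·3)=-1/14, b=Δ2−h2·(2M2+M3)/6=1/21
t_q=1/4 → seg 0, τ=1/4; S=-1+-44/21·τ+0·τ²+2/21·τ³=-341/224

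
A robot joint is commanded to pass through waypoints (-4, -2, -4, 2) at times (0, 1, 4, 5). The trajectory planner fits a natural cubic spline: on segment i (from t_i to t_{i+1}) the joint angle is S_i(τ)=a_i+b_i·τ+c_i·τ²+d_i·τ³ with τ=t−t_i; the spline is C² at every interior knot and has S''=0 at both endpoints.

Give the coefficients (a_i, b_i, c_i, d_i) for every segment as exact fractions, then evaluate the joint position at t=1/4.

Δ: Δ0=2, Δ1=-2/3, Δ2=6
row 1: diag=8, rhs=-16; c'=3/8, d'=-2
row 2: denom=8−3·3/8=55/8; d'=(40−3·-2)/(55/8)=368/55
back: M2=368/55
back: M1=-2−3/8·368/55=-248/55
M: M0=0, M1=-248/55, M2=368/55, M3=0
seg 0: a=-4, c=M0/2=0, d=(M1−M0)/(6·1)=-124/165, b=Δ0−h0·(2M0+M1)/6=454/165
seg 1: a=-2, c=M1/2=-124/55, d=(M2−M1)/(6·3)=28/45, b=Δ1−h1·(2M1+M2)/6=82/165
seg 2: a=-4, c=M2/2=184/55, d=(M3−M2)/(6·1)=-184/165, b=Δ2−h2·(2M2+M3)/6=622/165
t_q=1/4 → seg 0, τ=1/4; S=-4+454/165·τ+0·τ²+-124/165·τ³=-585/176

  seg 0: a=-4 b=454/165 c=0 d=-124/165
  seg 1: a=-2 b=82/165 c=-124/55 d=28/45
  seg 2: a=-4 b=622/165 c=184/55 d=-184/165
S(1/4) = -585/176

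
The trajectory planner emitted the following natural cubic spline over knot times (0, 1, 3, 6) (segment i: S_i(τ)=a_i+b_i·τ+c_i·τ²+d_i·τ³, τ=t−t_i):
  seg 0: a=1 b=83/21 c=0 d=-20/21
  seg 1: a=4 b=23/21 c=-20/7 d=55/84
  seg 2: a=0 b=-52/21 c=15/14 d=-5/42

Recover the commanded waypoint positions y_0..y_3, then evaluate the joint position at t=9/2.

y_0 = S_0(0) = a_0 = 1
y_1 = S_1(0) = a_1 = 4
y_2 = S_2(0) = a_2 = 0
y_3 = S_2(3) = -1
t_q=9/2 is in segment 2 (τ=3/2); S_2(τ)=-191/112

y_0=1 y_1=4 y_2=0 y_3=-1
S(9/2) = -191/112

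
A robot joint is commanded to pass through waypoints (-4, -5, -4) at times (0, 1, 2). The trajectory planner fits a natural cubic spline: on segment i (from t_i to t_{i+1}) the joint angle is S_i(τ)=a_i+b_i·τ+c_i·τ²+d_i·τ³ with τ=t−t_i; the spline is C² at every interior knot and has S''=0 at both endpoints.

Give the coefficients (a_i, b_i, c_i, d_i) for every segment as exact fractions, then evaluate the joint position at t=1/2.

  seg 0: a=-4 b=-3/2 c=0 d=1/2
  seg 1: a=-5 b=0 c=3/2 d=-1/2
S(1/2) = -75/16

Δ: Δ0=-1, Δ1=1
row 1: diag=4, rhs=12; c'=1/4, d'=3
back: M1=3
M: M0=0, M1=3, M2=0
seg 0: a=-4, c=M0/2=0, d=(M1−M0)/(6·1)=1/2, b=Δ0−h0·(2M0+M1)/6=-3/2
seg 1: a=-5, c=M1/2=3/2, d=(M2−M1)/(6·1)=-1/2, b=Δ1−h1·(2M1+M2)/6=0
t_q=1/2 → seg 0, τ=1/2; S=-4+-3/2·τ+0·τ²+1/2·τ³=-75/16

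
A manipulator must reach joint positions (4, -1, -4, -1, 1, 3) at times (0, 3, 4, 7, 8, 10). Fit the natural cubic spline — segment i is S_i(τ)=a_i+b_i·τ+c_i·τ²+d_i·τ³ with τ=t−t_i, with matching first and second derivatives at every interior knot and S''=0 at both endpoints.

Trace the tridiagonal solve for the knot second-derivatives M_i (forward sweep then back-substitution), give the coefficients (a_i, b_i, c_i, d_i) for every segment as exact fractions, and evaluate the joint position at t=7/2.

  seg 0: a=4 b=-2426/2529 c=0 d=-1789/22761
  seg 1: a=-1 b=-7793/2529 c=-1789/2529 d=665/843
  seg 2: a=-4 b=-5386/2529 c=4196/2529 d=-4673/22761
  seg 3: a=-1 b=5771/2529 c=-53/281 d=-236/2529
  seg 4: a=1 b=4109/2529 c=-395/843 d=395/5058
S(7/2) = -52987/20232

Δ: Δ0=-5/3, Δ1=-3, Δ2=1, Δ3=2, Δ4=1
row 1: diag=8, rhs=-8; c'=1/8, d'=-1
row 2: denom=8−1·1/8=63/8; d'=(24−1·-1)/(63/8)=200/63
row 3: denom=8−3·8/21=48/7; d'=(6−3·200/63)/(48/7)=-37/72
row 4: denom=6−1·7/48=281/48; d'=(-6−1·-37/72)/(281/48)=-790/843
back: M4=-790/843
back: M3=-37/72−7/48·-790/843=-106/281
back: M2=200/63−8/21·-106/281=8392/2529
back: M1=-1−1/8·8392/2529=-3578/2529
M: M0=0, M1=-3578/2529, M2=8392/2529, M3=-106/281, M4=-790/843, M5=0
seg 0: a=4, c=M0/2=0, d=(M1−M0)/(6·3)=-1789/22761, b=Δ0−h0·(2M0+M1)/6=-2426/2529
seg 1: a=-1, c=M1/2=-1789/2529, d=(M2−M1)/(6·1)=665/843, b=Δ1−h1·(2M1+M2)/6=-7793/2529
seg 2: a=-4, c=M2/2=4196/2529, d=(M3−M2)/(6·3)=-4673/22761, b=Δ2−h2·(2M2+M3)/6=-5386/2529
seg 3: a=-1, c=M3/2=-53/281, d=(M4−M3)/(6·1)=-236/2529, b=Δ3−h3·(2M3+M4)/6=5771/2529
seg 4: a=1, c=M4/2=-395/843, d=(M5−M4)/(6·2)=395/5058, b=Δ4−h4·(2M4+M5)/6=4109/2529
t_q=7/2 → seg 1, τ=1/2; S=-1+-7793/2529·τ+-1789/2529·τ²+665/843·τ³=-52987/20232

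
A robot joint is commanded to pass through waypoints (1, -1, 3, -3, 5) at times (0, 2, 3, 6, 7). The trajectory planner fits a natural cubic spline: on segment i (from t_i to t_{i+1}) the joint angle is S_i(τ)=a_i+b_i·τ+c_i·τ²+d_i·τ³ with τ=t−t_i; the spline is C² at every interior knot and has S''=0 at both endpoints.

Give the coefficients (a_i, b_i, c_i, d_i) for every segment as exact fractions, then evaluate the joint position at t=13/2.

Δ: Δ0=-1, Δ1=4, Δ2=-2, Δ3=8
row 1: diag=6, rhs=30; c'=1/6, d'=5
row 2: denom=8−1·1/6=47/6; d'=(-36−1·5)/(47/6)=-246/47
row 3: denom=8−3·18/47=322/47; d'=(60−3·-246/47)/(322/47)=1779/161
back: M3=1779/161
back: M2=-246/47−18/47·1779/161=-1524/161
back: M1=5−1/6·-1524/161=1059/161
M: M0=0, M1=1059/161, M2=-1524/161, M3=1779/161, M4=0
seg 0: a=1, c=M0/2=0, d=(M1−M0)/(6·2)=353/644, b=Δ0−h0·(2M0+M1)/6=-514/161
seg 1: a=-1, c=M1/2=1059/322, d=(M2−M1)/(6·1)=-123/46, b=Δ1−h1·(2M1+M2)/6=545/161
seg 2: a=3, c=M2/2=-762/161, d=(M3−M2)/(6·3)=367/322, b=Δ2−h2·(2M2+M3)/6=625/322
seg 3: a=-3, c=M3/2=1779/322, d=(M4−M3)/(6·1)=-593/322, b=Δ3−h3·(2M3+M4)/6=695/161
t_q=13/2 → seg 3, τ=1/2; S=-3+695/161·τ+1779/322·τ²+-593/322·τ³=797/2576

  seg 0: a=1 b=-514/161 c=0 d=353/644
  seg 1: a=-1 b=545/161 c=1059/322 d=-123/46
  seg 2: a=3 b=625/322 c=-762/161 d=367/322
  seg 3: a=-3 b=695/161 c=1779/322 d=-593/322
S(13/2) = 797/2576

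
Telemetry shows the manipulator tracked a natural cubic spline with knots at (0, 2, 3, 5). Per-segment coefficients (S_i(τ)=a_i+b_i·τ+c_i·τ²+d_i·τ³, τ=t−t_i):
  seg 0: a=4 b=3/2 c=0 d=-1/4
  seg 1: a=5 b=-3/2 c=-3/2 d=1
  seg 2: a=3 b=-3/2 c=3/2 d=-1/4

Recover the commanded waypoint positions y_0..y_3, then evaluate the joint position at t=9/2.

y_0=4 y_1=5 y_2=3 y_3=4
S(9/2) = 105/32

y_0 = S_0(0) = a_0 = 4
y_1 = S_1(0) = a_1 = 5
y_2 = S_2(0) = a_2 = 3
y_3 = S_2(2) = 4
t_q=9/2 is in segment 2 (τ=3/2); S_2(τ)=105/32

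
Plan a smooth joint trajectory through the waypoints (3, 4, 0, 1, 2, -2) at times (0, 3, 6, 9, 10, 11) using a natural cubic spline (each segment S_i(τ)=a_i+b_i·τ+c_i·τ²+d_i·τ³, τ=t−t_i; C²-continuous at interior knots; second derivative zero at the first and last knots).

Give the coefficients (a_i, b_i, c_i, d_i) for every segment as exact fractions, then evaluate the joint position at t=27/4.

Δ: Δ0=1/3, Δ1=-4/3, Δ2=1/3, Δ3=1, Δ4=-4
row 1: diag=12, rhs=-10; c'=1/4, d'=-5/6
row 2: denom=12−3·1/4=45/4; d'=(10−3·-5/6)/(45/4)=10/9
row 3: denom=8−3·4/15=36/5; d'=(4−3·10/9)/(36/5)=5/54
row 4: denom=4−1·5/36=139/36; d'=(-30−1·5/54)/(139/36)=-3250/417
back: M4=-3250/417
back: M3=5/54−5/36·-3250/417=490/417
back: M2=10/9−4/15·490/417=998/1251
back: M1=-5/6−1/4·998/1251=-1292/1251
M: M0=0, M1=-1292/1251, M2=998/1251, M3=490/417, M4=-3250/417, M5=0
seg 0: a=3, c=M0/2=0, d=(M1−M0)/(6·3)=-646/11259, b=Δ0−h0·(2M0+M1)/6=1063/1251
seg 1: a=4, c=M1/2=-646/1251, d=(M2−M1)/(6·3)=1145/11259, b=Δ1−h1·(2M1+M2)/6=-875/1251
seg 2: a=0, c=M2/2=499/1251, d=(M3−M2)/(6·3)=236/11259, b=Δ2−h2·(2M2+M3)/6=-1316/1251
seg 3: a=1, c=M3/2=245/417, d=(M4−M3)/(6·1)=-1870/1251, b=Δ3−h3·(2M3+M4)/6=2386/1251
seg 4: a=2, c=M4/2=-1625/417, d=(M5−M4)/(6·1)=1625/1251, b=Δ4−h4·(2M4+M5)/6=-1754/1251
t_q=27/4 → seg 2, τ=3/4; S=0+-1316/1251·τ+499/1251·τ²+236/11259·τ³=-309/556

  seg 0: a=3 b=1063/1251 c=0 d=-646/11259
  seg 1: a=4 b=-875/1251 c=-646/1251 d=1145/11259
  seg 2: a=0 b=-1316/1251 c=499/1251 d=236/11259
  seg 3: a=1 b=2386/1251 c=245/417 d=-1870/1251
  seg 4: a=2 b=-1754/1251 c=-1625/417 d=1625/1251
S(27/4) = -309/556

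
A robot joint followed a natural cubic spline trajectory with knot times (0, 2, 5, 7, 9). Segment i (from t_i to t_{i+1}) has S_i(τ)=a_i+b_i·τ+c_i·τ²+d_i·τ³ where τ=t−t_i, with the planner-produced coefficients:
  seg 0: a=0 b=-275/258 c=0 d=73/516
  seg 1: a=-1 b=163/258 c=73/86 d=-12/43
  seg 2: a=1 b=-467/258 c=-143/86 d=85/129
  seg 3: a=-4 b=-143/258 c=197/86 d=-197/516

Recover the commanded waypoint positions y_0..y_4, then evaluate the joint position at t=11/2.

y_0 = S_0(0) = a_0 = 0
y_1 = S_1(0) = a_1 = -1
y_2 = S_2(0) = a_2 = 1
y_3 = S_3(0) = a_3 = -4
y_4 = S_3(2) = 1
t_q=11/2 is in segment 2 (τ=1/2); S_2(τ)=-41/172

y_0=0 y_1=-1 y_2=1 y_3=-4 y_4=1
S(11/2) = -41/172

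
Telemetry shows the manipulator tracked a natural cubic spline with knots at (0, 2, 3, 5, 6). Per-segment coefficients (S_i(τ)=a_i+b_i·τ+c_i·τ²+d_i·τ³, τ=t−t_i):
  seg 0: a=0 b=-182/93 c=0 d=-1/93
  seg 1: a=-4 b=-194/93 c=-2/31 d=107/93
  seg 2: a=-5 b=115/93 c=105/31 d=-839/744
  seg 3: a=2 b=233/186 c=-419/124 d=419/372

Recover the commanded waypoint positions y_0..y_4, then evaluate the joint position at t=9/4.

y_0=0 y_1=-4 y_2=-5 y_3=2 y_4=1
S(9/4) = -8943/1984

y_0 = S_0(0) = a_0 = 0
y_1 = S_1(0) = a_1 = -4
y_2 = S_2(0) = a_2 = -5
y_3 = S_3(0) = a_3 = 2
y_4 = S_3(1) = 1
t_q=9/4 is in segment 1 (τ=1/4); S_1(τ)=-8943/1984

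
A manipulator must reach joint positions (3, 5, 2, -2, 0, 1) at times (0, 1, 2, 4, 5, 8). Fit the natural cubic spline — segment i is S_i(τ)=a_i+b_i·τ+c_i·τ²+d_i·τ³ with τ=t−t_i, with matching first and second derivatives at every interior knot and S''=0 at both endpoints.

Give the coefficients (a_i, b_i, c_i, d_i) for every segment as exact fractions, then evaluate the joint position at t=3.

Δ: Δ0=2, Δ1=-3, Δ2=-2, Δ3=2, Δ4=1/3
row 1: diag=4, rhs=-30; c'=1/4, d'=-15/2
row 2: denom=6−1·1/4=23/4; d'=(6−1·-15/2)/(23/4)=54/23
row 3: denom=6−2·8/23=122/23; d'=(24−2·54/23)/(122/23)=222/61
row 4: denom=8−1·23/122=953/122; d'=(-10−1·222/61)/(953/122)=-1664/953
back: M4=-1664/953
back: M3=222/61−23/122·-1664/953=3782/953
back: M2=54/23−8/23·3782/953=922/953
back: M1=-15/2−1/4·922/953=-7378/953
M: M0=0, M1=-7378/953, M2=922/953, M3=3782/953, M4=-1664/953, M5=0
seg 0: a=3, c=M0/2=0, d=(M1−M0)/(6·1)=-3689/2859, b=Δ0−h0·(2M0+M1)/6=9407/2859
seg 1: a=5, c=M1/2=-3689/953, d=(M2−M1)/(6·1)=4150/2859, b=Δ1−h1·(2M1+M2)/6=-1660/2859
seg 2: a=2, c=M2/2=461/953, d=(M3−M2)/(6·2)=715/2859, b=Δ2−h2·(2M2+M3)/6=-11344/2859
seg 3: a=-2, c=M3/2=1891/953, d=(M4−M3)/(6·1)=-2723/2859, b=Δ3−h3·(2M3+M4)/6=2768/2859
seg 4: a=0, c=M4/2=-832/953, d=(M5−M4)/(6·3)=832/8577, b=Δ4−h4·(2M4+M5)/6=5945/2859
t_q=3 → seg 2, τ=1; S=2+-11344/2859·τ+461/953·τ²+715/2859·τ³=-1176/953

  seg 0: a=3 b=9407/2859 c=0 d=-3689/2859
  seg 1: a=5 b=-1660/2859 c=-3689/953 d=4150/2859
  seg 2: a=2 b=-11344/2859 c=461/953 d=715/2859
  seg 3: a=-2 b=2768/2859 c=1891/953 d=-2723/2859
  seg 4: a=0 b=5945/2859 c=-832/953 d=832/8577
S(3) = -1176/953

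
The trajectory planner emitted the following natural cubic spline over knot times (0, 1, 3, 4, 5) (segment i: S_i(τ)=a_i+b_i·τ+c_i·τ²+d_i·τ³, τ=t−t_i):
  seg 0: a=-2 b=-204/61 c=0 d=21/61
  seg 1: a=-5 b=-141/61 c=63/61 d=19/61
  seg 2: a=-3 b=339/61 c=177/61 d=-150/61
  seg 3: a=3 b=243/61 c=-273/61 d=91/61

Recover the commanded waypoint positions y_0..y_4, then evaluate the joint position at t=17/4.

y_0=-2 y_1=-5 y_2=-3 y_3=3 y_4=4
S(17/4) = 14599/3904

y_0 = S_0(0) = a_0 = -2
y_1 = S_1(0) = a_1 = -5
y_2 = S_2(0) = a_2 = -3
y_3 = S_3(0) = a_3 = 3
y_4 = S_3(1) = 4
t_q=17/4 is in segment 3 (τ=1/4); S_3(τ)=14599/3904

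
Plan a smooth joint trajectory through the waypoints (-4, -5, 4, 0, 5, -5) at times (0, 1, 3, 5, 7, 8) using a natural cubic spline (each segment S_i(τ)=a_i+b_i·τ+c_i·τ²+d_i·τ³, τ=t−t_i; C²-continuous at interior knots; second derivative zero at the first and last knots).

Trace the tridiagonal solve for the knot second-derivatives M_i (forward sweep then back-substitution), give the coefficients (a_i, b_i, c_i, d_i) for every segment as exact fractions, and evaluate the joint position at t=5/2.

Δ: Δ0=-1, Δ1=9/2, Δ2=-2, Δ3=5/2, Δ4=-10
row 1: diag=6, rhs=33; c'=1/3, d'=11/2
row 2: denom=8−2·1/3=22/3; d'=(-39−2·11/2)/(22/3)=-75/11
row 3: denom=8−2·3/11=82/11; d'=(27−2·-75/11)/(82/11)=447/82
row 4: denom=6−2·11/41=224/41; d'=(-75−2·447/82)/(224/41)=-1761/112
back: M4=-1761/112
back: M3=447/82−11/41·-1761/112=1083/112
back: M2=-75/11−3/11·1083/112=-1059/112
back: M1=11/2−1/3·-1059/112=969/112
M: M0=0, M1=969/112, M2=-1059/112, M3=1083/112, M4=-1761/112, M5=0
seg 0: a=-4, c=M0/2=0, d=(M1−M0)/(6·1)=323/224, b=Δ0−h0·(2M0+M1)/6=-547/224
seg 1: a=-5, c=M1/2=969/224, d=(M2−M1)/(6·2)=-169/112, b=Δ1−h1·(2M1+M2)/6=211/112
seg 2: a=4, c=M2/2=-1059/224, d=(M3−M2)/(6·2)=51/32, b=Δ2−h2·(2M2+M3)/6=121/112
seg 3: a=0, c=M3/2=1083/224, d=(M4−M3)/(6·2)=-237/112, b=Δ3−h3·(2M3+M4)/6=145/112
seg 4: a=5, c=M4/2=-1761/224, d=(M5−M4)/(6·1)=587/224, b=Δ4−h4·(2M4+M5)/6=-533/112
t_q=5/2 → seg 1, τ=3/2; S=-5+211/112·τ+969/224·τ²+-169/112·τ³=1105/448

  seg 0: a=-4 b=-547/224 c=0 d=323/224
  seg 1: a=-5 b=211/112 c=969/224 d=-169/112
  seg 2: a=4 b=121/112 c=-1059/224 d=51/32
  seg 3: a=0 b=145/112 c=1083/224 d=-237/112
  seg 4: a=5 b=-533/112 c=-1761/224 d=587/224
S(5/2) = 1105/448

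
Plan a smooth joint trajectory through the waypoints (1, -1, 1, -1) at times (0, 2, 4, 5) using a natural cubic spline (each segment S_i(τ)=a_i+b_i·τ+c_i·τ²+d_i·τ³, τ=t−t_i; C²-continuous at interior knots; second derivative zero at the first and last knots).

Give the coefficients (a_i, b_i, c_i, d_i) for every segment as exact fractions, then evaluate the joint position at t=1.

Δ: Δ0=-1, Δ1=1, Δ2=-2
row 1: diag=8, rhs=12; c'=1/4, d'=3/2
row 2: denom=6−2·1/4=11/2; d'=(-18−2·3/2)/(11/2)=-42/11
back: M2=-42/11
back: M1=3/2−1/4·-42/11=27/11
M: M0=0, M1=27/11, M2=-42/11, M3=0
seg 0: a=1, c=M0/2=0, d=(M1−M0)/(6·2)=9/44, b=Δ0−h0·(2M0+M1)/6=-20/11
seg 1: a=-1, c=M1/2=27/22, d=(M2−M1)/(6·2)=-23/44, b=Δ1−h1·(2M1+M2)/6=7/11
seg 2: a=1, c=M2/2=-21/11, d=(M3−M2)/(6·1)=7/11, b=Δ2−h2·(2M2+M3)/6=-8/11
t_q=1 → seg 0, τ=1; S=1+-20/11·τ+0·τ²+9/44·τ³=-27/44

  seg 0: a=1 b=-20/11 c=0 d=9/44
  seg 1: a=-1 b=7/11 c=27/22 d=-23/44
  seg 2: a=1 b=-8/11 c=-21/11 d=7/11
S(1) = -27/44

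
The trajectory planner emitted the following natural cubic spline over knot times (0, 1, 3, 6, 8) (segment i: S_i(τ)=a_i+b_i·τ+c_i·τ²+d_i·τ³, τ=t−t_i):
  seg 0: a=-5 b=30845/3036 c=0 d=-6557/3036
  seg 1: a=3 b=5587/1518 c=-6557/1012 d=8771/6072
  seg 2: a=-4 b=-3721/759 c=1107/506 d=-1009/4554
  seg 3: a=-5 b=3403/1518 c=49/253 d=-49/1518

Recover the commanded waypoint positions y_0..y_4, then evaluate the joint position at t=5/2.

y_0 = S_0(0) = a_0 = -5
y_1 = S_1(0) = a_1 = 3
y_2 = S_2(0) = a_2 = -4
y_3 = S_3(0) = a_3 = -5
y_4 = S_3(2) = 0
t_q=5/2 is in segment 1 (τ=3/2); S_1(τ)=-19145/16192

y_0=-5 y_1=3 y_2=-4 y_3=-5 y_4=0
S(5/2) = -19145/16192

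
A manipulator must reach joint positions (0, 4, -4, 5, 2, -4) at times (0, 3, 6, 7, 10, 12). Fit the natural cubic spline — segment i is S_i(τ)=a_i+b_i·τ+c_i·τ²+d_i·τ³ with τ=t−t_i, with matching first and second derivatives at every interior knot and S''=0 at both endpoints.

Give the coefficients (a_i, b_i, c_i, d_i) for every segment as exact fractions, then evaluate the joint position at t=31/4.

  seg 0: a=0 b=7691/2019 c=0 d=-4999/18171
  seg 1: a=4 b=-7306/2019 c=-4999/2019 d=16919/18171
  seg 2: a=-4 b=13457/2019 c=11920/2019 d=-2402/673
  seg 3: a=5 b=15679/2019 c=-9698/2019 d=11396/18171
  seg 4: a=2 b=-8321/2019 c=566/673 d=-283/2019
S(31/4) = 90311/10768

Δ: Δ0=4/3, Δ1=-8/3, Δ2=9, Δ3=-1, Δ4=-3
row 1: diag=12, rhs=-24; c'=1/4, d'=-2
row 2: denom=8−3·1/4=29/4; d'=(70−3·-2)/(29/4)=304/29
row 3: denom=8−1·4/29=228/29; d'=(-60−1·304/29)/(228/29)=-511/57
row 4: denom=10−3·29/76=673/76; d'=(-12−3·-511/57)/(673/76)=1132/673
back: M4=1132/673
back: M3=-511/57−29/76·1132/673=-19396/2019
back: M2=304/29−4/29·-19396/2019=23840/2019
back: M1=-2−1/4·23840/2019=-9998/2019
M: M0=0, M1=-9998/2019, M2=23840/2019, M3=-19396/2019, M4=1132/673, M5=0
seg 0: a=0, c=M0/2=0, d=(M1−M0)/(6·3)=-4999/18171, b=Δ0−h0·(2M0+M1)/6=7691/2019
seg 1: a=4, c=M1/2=-4999/2019, d=(M2−M1)/(6·3)=16919/18171, b=Δ1−h1·(2M1+M2)/6=-7306/2019
seg 2: a=-4, c=M2/2=11920/2019, d=(M3−M2)/(6·1)=-2402/673, b=Δ2−h2·(2M2+M3)/6=13457/2019
seg 3: a=5, c=M3/2=-9698/2019, d=(M4−M3)/(6·3)=11396/18171, b=Δ3−h3·(2M3+M4)/6=15679/2019
seg 4: a=2, c=M4/2=566/673, d=(M5−M4)/(6·2)=-283/2019, b=Δ4−h4·(2M4+M5)/6=-8321/2019
t_q=31/4 → seg 3, τ=3/4; S=5+15679/2019·τ+-9698/2019·τ²+11396/18171·τ³=90311/10768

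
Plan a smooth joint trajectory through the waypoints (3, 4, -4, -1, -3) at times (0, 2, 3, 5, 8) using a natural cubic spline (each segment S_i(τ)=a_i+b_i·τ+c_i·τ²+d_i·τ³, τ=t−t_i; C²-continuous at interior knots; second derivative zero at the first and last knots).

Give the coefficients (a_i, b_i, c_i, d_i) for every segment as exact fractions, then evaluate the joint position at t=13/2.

Δ: Δ0=1/2, Δ1=-8, Δ2=3/2, Δ3=-2/3
row 1: diag=6, rhs=-51; c'=1/6, d'=-17/2
row 2: denom=6−1·1/6=35/6; d'=(57−1·-17/2)/(35/6)=393/35
row 3: denom=10−2·12/35=326/35; d'=(-13−2·393/35)/(326/35)=-1241/326
back: M3=-1241/326
back: M2=393/35−12/35·-1241/326=2043/163
back: M1=-17/2−1/6·2043/163=-1726/163
M: M0=0, M1=-1726/163, M2=2043/163, M3=-1241/326, M4=0
seg 0: a=3, c=M0/2=0, d=(M1−M0)/(6·2)=-863/978, b=Δ0−h0·(2M0+M1)/6=3941/978
seg 1: a=4, c=M1/2=-863/163, d=(M2−M1)/(6·1)=3769/978, b=Δ1−h1·(2M1+M2)/6=-6415/978
seg 2: a=-4, c=M2/2=2043/326, d=(M3−M2)/(6·2)=-5327/3912, b=Δ2−h2·(2M2+M3)/6=-2732/489
seg 3: a=-1, c=M3/2=-1241/652, d=(M4−M3)/(6·3)=1241/5868, b=Δ3−h3·(2M3+M4)/6=3071/978
t_q=13/2 → seg 3, τ=3/2; S=-1+3071/978·τ+-1241/652·τ²+1241/5868·τ³=737/5216

  seg 0: a=3 b=3941/978 c=0 d=-863/978
  seg 1: a=4 b=-6415/978 c=-863/163 d=3769/978
  seg 2: a=-4 b=-2732/489 c=2043/326 d=-5327/3912
  seg 3: a=-1 b=3071/978 c=-1241/652 d=1241/5868
S(13/2) = 737/5216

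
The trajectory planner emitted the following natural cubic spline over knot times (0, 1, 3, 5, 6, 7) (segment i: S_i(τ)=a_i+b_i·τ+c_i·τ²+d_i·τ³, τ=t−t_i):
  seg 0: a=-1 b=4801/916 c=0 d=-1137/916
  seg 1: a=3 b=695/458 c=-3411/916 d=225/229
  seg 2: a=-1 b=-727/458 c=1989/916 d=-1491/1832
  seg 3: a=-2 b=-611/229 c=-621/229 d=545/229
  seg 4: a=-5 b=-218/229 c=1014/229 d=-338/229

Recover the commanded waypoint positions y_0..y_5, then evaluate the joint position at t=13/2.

y_0 = S_0(0) = a_0 = -1
y_1 = S_1(0) = a_1 = 3
y_2 = S_2(0) = a_2 = -1
y_3 = S_3(0) = a_3 = -2
y_4 = S_4(0) = a_4 = -5
y_5 = S_4(1) = -3
t_q=13/2 is in segment 4 (τ=1/2); S_4(τ)=-4171/916

y_0=-1 y_1=3 y_2=-1 y_3=-2 y_4=-5 y_5=-3
S(13/2) = -4171/916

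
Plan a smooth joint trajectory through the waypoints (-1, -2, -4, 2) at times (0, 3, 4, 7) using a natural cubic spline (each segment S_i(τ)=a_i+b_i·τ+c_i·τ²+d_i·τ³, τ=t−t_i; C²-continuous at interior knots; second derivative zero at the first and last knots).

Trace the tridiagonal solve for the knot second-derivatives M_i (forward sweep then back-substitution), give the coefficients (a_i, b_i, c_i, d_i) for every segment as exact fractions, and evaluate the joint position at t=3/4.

  seg 0: a=-1 b=31/63 c=0 d=-52/567
  seg 1: a=-2 b=-125/63 c=-52/63 d=17/21
  seg 2: a=-4 b=-76/63 c=101/63 d=-101/567
S(3/4) = -75/112

Δ: Δ0=-1/3, Δ1=-2, Δ2=2
row 1: diag=8, rhs=-10; c'=1/8, d'=-5/4
row 2: denom=8−1·1/8=63/8; d'=(24−1·-5/4)/(63/8)=202/63
back: M2=202/63
back: M1=-5/4−1/8·202/63=-104/63
M: M0=0, M1=-104/63, M2=202/63, M3=0
seg 0: a=-1, c=M0/2=0, d=(M1−M0)/(6·3)=-52/567, b=Δ0−h0·(2M0+M1)/6=31/63
seg 1: a=-2, c=M1/2=-52/63, d=(M2−M1)/(6·1)=17/21, b=Δ1−h1·(2M1+M2)/6=-125/63
seg 2: a=-4, c=M2/2=101/63, d=(M3−M2)/(6·3)=-101/567, b=Δ2−h2·(2M2+M3)/6=-76/63
t_q=3/4 → seg 0, τ=3/4; S=-1+31/63·τ+0·τ²+-52/567·τ³=-75/112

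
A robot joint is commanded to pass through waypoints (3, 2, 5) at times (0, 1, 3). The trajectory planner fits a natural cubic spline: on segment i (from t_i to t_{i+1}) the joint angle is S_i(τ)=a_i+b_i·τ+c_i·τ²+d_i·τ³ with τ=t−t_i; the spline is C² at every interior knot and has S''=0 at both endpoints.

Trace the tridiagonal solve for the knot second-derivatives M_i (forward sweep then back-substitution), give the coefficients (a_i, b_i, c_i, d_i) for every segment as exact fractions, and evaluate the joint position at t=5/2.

  seg 0: a=3 b=-17/12 c=0 d=5/12
  seg 1: a=2 b=-1/6 c=5/4 d=-5/24
S(5/2) = 247/64

Δ: Δ0=-1, Δ1=3/2
row 1: diag=6, rhs=15; c'=1/3, d'=5/2
back: M1=5/2
M: M0=0, M1=5/2, M2=0
seg 0: a=3, c=M0/2=0, d=(M1−M0)/(6·1)=5/12, b=Δ0−h0·(2M0+M1)/6=-17/12
seg 1: a=2, c=M1/2=5/4, d=(M2−M1)/(6·2)=-5/24, b=Δ1−h1·(2M1+M2)/6=-1/6
t_q=5/2 → seg 1, τ=3/2; S=2+-1/6·τ+5/4·τ²+-5/24·τ³=247/64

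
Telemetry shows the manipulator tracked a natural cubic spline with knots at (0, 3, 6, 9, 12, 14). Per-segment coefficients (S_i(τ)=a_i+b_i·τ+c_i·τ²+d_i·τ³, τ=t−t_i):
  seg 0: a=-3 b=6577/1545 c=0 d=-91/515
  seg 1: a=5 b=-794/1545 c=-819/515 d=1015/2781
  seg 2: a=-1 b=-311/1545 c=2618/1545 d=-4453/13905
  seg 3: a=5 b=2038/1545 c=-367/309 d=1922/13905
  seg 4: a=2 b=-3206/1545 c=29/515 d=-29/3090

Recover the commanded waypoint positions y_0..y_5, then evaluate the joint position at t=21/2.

y_0 = S_0(0) = a_0 = -3
y_1 = S_1(0) = a_1 = 5
y_2 = S_2(0) = a_2 = -1
y_3 = S_3(0) = a_3 = 5
y_4 = S_4(0) = a_4 = 2
y_5 = S_4(2) = -2
t_q=21/2 is in segment 3 (τ=3/2); S_3(τ)=2458/515

y_0=-3 y_1=5 y_2=-1 y_3=5 y_4=2 y_5=-2
S(21/2) = 2458/515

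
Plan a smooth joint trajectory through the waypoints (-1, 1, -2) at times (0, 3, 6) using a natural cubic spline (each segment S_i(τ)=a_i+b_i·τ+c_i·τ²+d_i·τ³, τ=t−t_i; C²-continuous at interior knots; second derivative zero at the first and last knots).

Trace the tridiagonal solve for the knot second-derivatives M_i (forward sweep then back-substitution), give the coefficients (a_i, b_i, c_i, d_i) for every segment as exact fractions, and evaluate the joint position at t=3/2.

  seg 0: a=-1 b=13/12 c=0 d=-5/108
  seg 1: a=1 b=-1/6 c=-5/12 d=5/108
S(3/2) = 15/32

Δ: Δ0=2/3, Δ1=-1
row 1: diag=12, rhs=-10; c'=1/4, d'=-5/6
back: M1=-5/6
M: M0=0, M1=-5/6, M2=0
seg 0: a=-1, c=M0/2=0, d=(M1−M0)/(6·3)=-5/108, b=Δ0−h0·(2M0+M1)/6=13/12
seg 1: a=1, c=M1/2=-5/12, d=(M2−M1)/(6·3)=5/108, b=Δ1−h1·(2M1+M2)/6=-1/6
t_q=3/2 → seg 0, τ=3/2; S=-1+13/12·τ+0·τ²+-5/108·τ³=15/32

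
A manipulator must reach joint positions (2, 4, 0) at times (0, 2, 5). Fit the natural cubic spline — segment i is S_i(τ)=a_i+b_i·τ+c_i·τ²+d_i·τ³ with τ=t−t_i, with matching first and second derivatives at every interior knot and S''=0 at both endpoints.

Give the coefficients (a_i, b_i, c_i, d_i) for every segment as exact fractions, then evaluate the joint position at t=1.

Δ: Δ0=1, Δ1=-4/3
row 1: diag=10, rhs=-14; c'=3/10, d'=-7/5
back: M1=-7/5
M: M0=0, M1=-7/5, M2=0
seg 0: a=2, c=M0/2=0, d=(M1−M0)/(6·2)=-7/60, b=Δ0−h0·(2M0+M1)/6=22/15
seg 1: a=4, c=M1/2=-7/10, d=(M2−M1)/(6·3)=7/90, b=Δ1−h1·(2M1+M2)/6=1/15
t_q=1 → seg 0, τ=1; S=2+22/15·τ+0·τ²+-7/60·τ³=67/20

  seg 0: a=2 b=22/15 c=0 d=-7/60
  seg 1: a=4 b=1/15 c=-7/10 d=7/90
S(1) = 67/20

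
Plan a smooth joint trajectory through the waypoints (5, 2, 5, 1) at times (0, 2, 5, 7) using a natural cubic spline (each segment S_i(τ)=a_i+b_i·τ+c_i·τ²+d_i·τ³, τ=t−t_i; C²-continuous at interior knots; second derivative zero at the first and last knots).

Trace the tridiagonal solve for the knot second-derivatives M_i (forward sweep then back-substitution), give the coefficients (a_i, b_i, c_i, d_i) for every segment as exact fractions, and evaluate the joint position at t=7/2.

  seg 0: a=5 b=-409/182 c=0 d=17/91
  seg 1: a=2 b=-1/182 c=102/91 d=-11/42
  seg 2: a=5 b=-32/91 c=-225/182 d=75/364
S(7/2) = 755/208

Δ: Δ0=-3/2, Δ1=1, Δ2=-2
row 1: diag=10, rhs=15; c'=3/10, d'=3/2
row 2: denom=10−3·3/10=91/10; d'=(-18−3·3/2)/(91/10)=-225/91
back: M2=-225/91
back: M1=3/2−3/10·-225/91=204/91
M: M0=0, M1=204/91, M2=-225/91, M3=0
seg 0: a=5, c=M0/2=0, d=(M1−M0)/(6·2)=17/91, b=Δ0−h0·(2M0+M1)/6=-409/182
seg 1: a=2, c=M1/2=102/91, d=(M2−M1)/(6·3)=-11/42, b=Δ1−h1·(2M1+M2)/6=-1/182
seg 2: a=5, c=M2/2=-225/182, d=(M3−M2)/(6·2)=75/364, b=Δ2−h2·(2M2+M3)/6=-32/91
t_q=7/2 → seg 1, τ=3/2; S=2+-1/182·τ+102/91·τ²+-11/42·τ³=755/208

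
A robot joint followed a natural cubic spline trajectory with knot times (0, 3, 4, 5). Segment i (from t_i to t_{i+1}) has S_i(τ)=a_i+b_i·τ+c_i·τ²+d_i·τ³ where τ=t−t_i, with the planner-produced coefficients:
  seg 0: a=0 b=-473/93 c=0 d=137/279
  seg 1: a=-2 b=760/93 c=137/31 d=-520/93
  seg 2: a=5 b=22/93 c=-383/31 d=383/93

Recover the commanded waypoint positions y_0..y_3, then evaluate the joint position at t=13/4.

y_0=0 y_1=-2 y_2=5 y_3=-3
S(13/4) = 115/496

y_0 = S_0(0) = a_0 = 0
y_1 = S_1(0) = a_1 = -2
y_2 = S_2(0) = a_2 = 5
y_3 = S_2(1) = -3
t_q=13/4 is in segment 1 (τ=1/4); S_1(τ)=115/496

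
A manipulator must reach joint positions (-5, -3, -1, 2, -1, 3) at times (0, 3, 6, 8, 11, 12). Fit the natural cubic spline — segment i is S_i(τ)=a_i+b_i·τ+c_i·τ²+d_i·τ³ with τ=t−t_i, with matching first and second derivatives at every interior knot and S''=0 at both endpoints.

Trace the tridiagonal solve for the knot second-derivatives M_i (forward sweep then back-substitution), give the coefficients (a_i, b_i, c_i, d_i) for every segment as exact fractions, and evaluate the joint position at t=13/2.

  seg 0: a=-5 b=1369/1666 c=0 d=-775/44982
  seg 1: a=-3 b=297/833 c=-775/4998 d=3875/44982
  seg 2: a=-1 b=417/238 c=1550/2499 d=-1865/4998
  seg 3: a=2 b=-1223/4998 c=-4045/2499 d=20495/44982
  seg 4: a=-1 b=5861/2499 c=4135/1666 d=-4135/4998
S(13/2) = -207/13328

Δ: Δ0=2/3, Δ1=2/3, Δ2=3/2, Δ3=-1, Δ4=4
row 1: diag=12, rhs=0; c'=1/4, d'=0
row 2: denom=10−3·1/4=37/4; d'=(5−3·0)/(37/4)=20/37
row 3: denom=10−2·8/37=354/37; d'=(-15−2·20/37)/(354/37)=-595/354
row 4: denom=8−3·37/118=833/118; d'=(30−3·-595/354)/(833/118)=4135/833
back: M4=4135/833
back: M3=-595/354−37/118·4135/833=-8090/2499
back: M2=20/37−8/37·-8090/2499=3100/2499
back: M1=0−1/4·3100/2499=-775/2499
M: M0=0, M1=-775/2499, M2=3100/2499, M3=-8090/2499, M4=4135/833, M5=0
seg 0: a=-5, c=M0/2=0, d=(M1−M0)/(6·3)=-775/44982, b=Δ0−h0·(2M0+M1)/6=1369/1666
seg 1: a=-3, c=M1/2=-775/4998, d=(M2−M1)/(6·3)=3875/44982, b=Δ1−h1·(2M1+M2)/6=297/833
seg 2: a=-1, c=M2/2=1550/2499, d=(M3−M2)/(6·2)=-1865/4998, b=Δ2−h2·(2M2+M3)/6=417/238
seg 3: a=2, c=M3/2=-4045/2499, d=(M4−M3)/(6·3)=20495/44982, b=Δ3−h3·(2M3+M4)/6=-1223/4998
seg 4: a=-1, c=M4/2=4135/1666, d=(M5−M4)/(6·1)=-4135/4998, b=Δ4−h4·(2M4+M5)/6=5861/2499
t_q=13/2 → seg 2, τ=1/2; S=-1+417/238·τ+1550/2499·τ²+-1865/4998·τ³=-207/13328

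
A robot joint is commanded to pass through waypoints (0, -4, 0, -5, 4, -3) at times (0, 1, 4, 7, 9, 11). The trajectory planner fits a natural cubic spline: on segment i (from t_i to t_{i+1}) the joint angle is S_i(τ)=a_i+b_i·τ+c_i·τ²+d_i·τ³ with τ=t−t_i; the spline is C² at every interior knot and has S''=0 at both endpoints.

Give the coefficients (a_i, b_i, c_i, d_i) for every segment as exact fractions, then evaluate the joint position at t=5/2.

Δ: Δ0=-4, Δ1=4/3, Δ2=-5/3, Δ3=9/2, Δ4=-7/2
row 1: diag=8, rhs=32; c'=3/8, d'=4
row 2: denom=12−3·3/8=87/8; d'=(-18−3·4)/(87/8)=-80/29
row 3: denom=10−3·8/29=266/29; d'=(37−3·-80/29)/(266/29)=1313/266
row 4: denom=8−2·29/133=1006/133; d'=(-48−2·1313/266)/(1006/133)=-7697/1006
back: M4=-7697/1006
back: M3=1313/266−29/133·-7697/1006=3322/503
back: M2=-80/29−8/29·3322/503=-2304/503
back: M1=4−3/8·-2304/503=2876/503
M: M0=0, M1=2876/503, M2=-2304/503, M3=3322/503, M4=-7697/1006, M5=0
seg 0: a=0, c=M0/2=0, d=(M1−M0)/(6·1)=1438/1509, b=Δ0−h0·(2M0+M1)/6=-7474/1509
seg 1: a=-4, c=M1/2=1438/503, d=(M2−M1)/(6·3)=-2590/4527, b=Δ1−h1·(2M1+M2)/6=-3160/1509
seg 2: a=0, c=M2/2=-1152/503, d=(M3−M2)/(6·3)=2813/4527, b=Δ2−h2·(2M2+M3)/6=-586/1509
seg 3: a=-5, c=M3/2=1661/503, d=(M4−M3)/(6·2)=-14341/12072, b=Δ3−h3·(2M3+M4)/6=3995/1509
seg 4: a=4, c=M4/2=-7697/2012, d=(M5−M4)/(6·2)=7697/12072, b=Δ4−h4·(2M4+M5)/6=4831/3018
t_q=5/2 → seg 1, τ=3/2; S=-4+-3160/1509·τ+1438/503·τ²+-2590/4527·τ³=-5311/2012

  seg 0: a=0 b=-7474/1509 c=0 d=1438/1509
  seg 1: a=-4 b=-3160/1509 c=1438/503 d=-2590/4527
  seg 2: a=0 b=-586/1509 c=-1152/503 d=2813/4527
  seg 3: a=-5 b=3995/1509 c=1661/503 d=-14341/12072
  seg 4: a=4 b=4831/3018 c=-7697/2012 d=7697/12072
S(5/2) = -5311/2012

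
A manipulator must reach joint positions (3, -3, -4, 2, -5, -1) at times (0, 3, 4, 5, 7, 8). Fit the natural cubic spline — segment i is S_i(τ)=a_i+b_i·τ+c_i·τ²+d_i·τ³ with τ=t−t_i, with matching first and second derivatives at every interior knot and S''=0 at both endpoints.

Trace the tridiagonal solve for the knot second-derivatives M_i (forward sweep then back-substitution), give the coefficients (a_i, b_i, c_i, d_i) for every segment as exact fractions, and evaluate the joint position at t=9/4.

Δ: Δ0=-2, Δ1=-1, Δ2=6, Δ3=-7/2, Δ4=4
row 1: diag=8, rhs=6; c'=1/8, d'=3/4
row 2: denom=4−1·1/8=31/8; d'=(42−1·3/4)/(31/8)=330/31
row 3: denom=6−1·8/31=178/31; d'=(-57−1·330/31)/(178/31)=-2097/178
row 4: denom=6−2·31/89=472/89; d'=(45−2·-2097/178)/(472/89)=3051/236
back: M4=3051/236
back: M3=-2097/178−31/89·3051/236=-3843/236
back: M2=330/31−8/31·-3843/236=876/59
back: M1=3/4−1/8·876/59=-261/236
M: M0=0, M1=-261/236, M2=876/59, M3=-3843/236, M4=3051/236, M5=0
seg 0: a=3, c=M0/2=0, d=(M1−M0)/(6·3)=-29/472, b=Δ0−h0·(2M0+M1)/6=-683/472
seg 1: a=-3, c=M1/2=-261/472, d=(M2−M1)/(6·1)=1255/472, b=Δ1−h1·(2M1+M2)/6=-733/236
seg 2: a=-4, c=M2/2=438/59, d=(M3−M2)/(6·1)=-2449/472, b=Δ2−h2·(2M2+M3)/6=1777/472
seg 3: a=2, c=M3/2=-3843/472, d=(M4−M3)/(6·2)=1149/472, b=Δ3−h3·(2M3+M4)/6=719/236
seg 4: a=-5, c=M4/2=3051/472, d=(M5−M4)/(6·1)=-1017/472, b=Δ4−h4·(2M4+M5)/6=-73/236
t_q=9/4 → seg 0, τ=9/4; S=3+-683/472·τ+0·τ²+-29/472·τ³=-28869/30208

  seg 0: a=3 b=-683/472 c=0 d=-29/472
  seg 1: a=-3 b=-733/236 c=-261/472 d=1255/472
  seg 2: a=-4 b=1777/472 c=438/59 d=-2449/472
  seg 3: a=2 b=719/236 c=-3843/472 d=1149/472
  seg 4: a=-5 b=-73/236 c=3051/472 d=-1017/472
S(9/4) = -28869/30208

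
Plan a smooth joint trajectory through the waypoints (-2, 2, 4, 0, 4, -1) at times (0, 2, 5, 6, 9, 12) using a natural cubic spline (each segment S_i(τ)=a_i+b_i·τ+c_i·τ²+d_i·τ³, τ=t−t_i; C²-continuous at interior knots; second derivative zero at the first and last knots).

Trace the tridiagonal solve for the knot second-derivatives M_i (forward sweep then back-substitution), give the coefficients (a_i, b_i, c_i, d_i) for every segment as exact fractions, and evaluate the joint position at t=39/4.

  seg 0: a=-2 b=3688/2019 c=0 d=175/4038
  seg 1: a=2 b=4738/2019 c=175/673 d=-4967/18171
  seg 2: a=4 b=-7013/2019 c=-4442/2019 d=3379/2019
  seg 3: a=0 b=-1920/673 c=5695/2019 d=-8633/18171
  seg 4: a=4 b=837/673 c=-2938/2019 d=2938/18171
S(39/4) = 90073/21536

Δ: Δ0=2, Δ1=2/3, Δ2=-4, Δ3=4/3, Δ4=-5/3
row 1: diag=10, rhs=-8; c'=3/10, d'=-4/5
row 2: denom=8−3·3/10=71/10; d'=(-28−3·-4/5)/(71/10)=-256/71
row 3: denom=8−1·10/71=558/71; d'=(32−1·-256/71)/(558/71)=1264/279
row 4: denom=12−3·71/186=673/62; d'=(-18−3·1264/279)/(673/62)=-5876/2019
back: M4=-5876/2019
back: M3=1264/279−71/186·-5876/2019=11390/2019
back: M2=-256/71−10/71·11390/2019=-8884/2019
back: M1=-4/5−3/10·-8884/2019=350/673
M: M0=0, M1=350/673, M2=-8884/2019, M3=11390/2019, M4=-5876/2019, M5=0
seg 0: a=-2, c=M0/2=0, d=(M1−M0)/(6·2)=175/4038, b=Δ0−h0·(2M0+M1)/6=3688/2019
seg 1: a=2, c=M1/2=175/673, d=(M2−M1)/(6·3)=-4967/18171, b=Δ1−h1·(2M1+M2)/6=4738/2019
seg 2: a=4, c=M2/2=-4442/2019, d=(M3−M2)/(6·1)=3379/2019, b=Δ2−h2·(2M2+M3)/6=-7013/2019
seg 3: a=0, c=M3/2=5695/2019, d=(M4−M3)/(6·3)=-8633/18171, b=Δ3−h3·(2M3+M4)/6=-1920/673
seg 4: a=4, c=M4/2=-2938/2019, d=(M5−M4)/(6·3)=2938/18171, b=Δ4−h4·(2M4+M5)/6=837/673
t_q=39/4 → seg 4, τ=3/4; S=4+837/673·τ+-2938/2019·τ²+2938/18171·τ³=90073/21536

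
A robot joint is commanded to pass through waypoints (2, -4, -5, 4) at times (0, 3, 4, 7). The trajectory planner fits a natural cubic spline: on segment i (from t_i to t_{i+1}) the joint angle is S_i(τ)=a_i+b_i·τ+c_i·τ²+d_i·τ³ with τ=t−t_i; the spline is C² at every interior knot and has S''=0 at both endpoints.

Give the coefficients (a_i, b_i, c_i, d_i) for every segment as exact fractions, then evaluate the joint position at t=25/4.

Δ: Δ0=-2, Δ1=-1, Δ2=3
row 1: diag=8, rhs=6; c'=1/8, d'=3/4
row 2: denom=8−1·1/8=63/8; d'=(24−1·3/4)/(63/8)=62/21
back: M2=62/21
back: M1=3/4−1/8·62/21=8/21
M: M0=0, M1=8/21, M2=62/21, M3=0
seg 0: a=2, c=M0/2=0, d=(M1−M0)/(6·3)=4/189, b=Δ0−h0·(2M0+M1)/6=-46/21
seg 1: a=-4, c=M1/2=4/21, d=(M2−M1)/(6·1)=3/7, b=Δ1−h1·(2M1+M2)/6=-34/21
seg 2: a=-5, c=M2/2=31/21, d=(M3−M2)/(6·3)=-31/189, b=Δ2−h2·(2M2+M3)/6=1/21
t_q=25/4 → seg 2, τ=9/4; S=-5+1/21·τ+31/21·τ²+-31/189·τ³=319/448

  seg 0: a=2 b=-46/21 c=0 d=4/189
  seg 1: a=-4 b=-34/21 c=4/21 d=3/7
  seg 2: a=-5 b=1/21 c=31/21 d=-31/189
S(25/4) = 319/448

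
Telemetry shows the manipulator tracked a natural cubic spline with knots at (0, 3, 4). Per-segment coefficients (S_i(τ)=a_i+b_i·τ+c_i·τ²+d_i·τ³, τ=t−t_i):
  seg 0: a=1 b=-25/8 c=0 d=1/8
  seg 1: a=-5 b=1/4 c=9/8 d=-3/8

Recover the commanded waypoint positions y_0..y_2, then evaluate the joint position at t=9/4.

y_0=1 y_1=-5 y_2=-4
S(9/4) = -2359/512

y_0 = S_0(0) = a_0 = 1
y_1 = S_1(0) = a_1 = -5
y_2 = S_1(1) = -4
t_q=9/4 is in segment 0 (τ=9/4); S_0(τ)=-2359/512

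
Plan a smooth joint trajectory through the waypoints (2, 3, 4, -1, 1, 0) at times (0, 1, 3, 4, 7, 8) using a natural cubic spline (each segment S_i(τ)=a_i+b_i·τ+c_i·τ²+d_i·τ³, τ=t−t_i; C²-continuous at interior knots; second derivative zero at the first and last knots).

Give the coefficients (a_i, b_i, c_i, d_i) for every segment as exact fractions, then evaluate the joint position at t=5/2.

  seg 0: a=2 b=1751/2568 c=0 d=817/2568
  seg 1: a=3 b=2101/1284 c=817/856 d=-1955/2568
  seg 2: a=4 b=-4727/1284 c=-3093/856 d=5893/2568
  seg 3: a=-1 b=-10333/2568 c=350/107 d=-4385/7704
  seg 4: a=1 b=301/1284 c=-1585/856 d=1585/2568
S(5/2) = 34463/6848

Δ: Δ0=1, Δ1=1/2, Δ2=-5, Δ3=2/3, Δ4=-1
row 1: diag=6, rhs=-3; c'=1/3, d'=-1/2
row 2: denom=6−2·1/3=16/3; d'=(-33−2·-1/2)/(16/3)=-6
row 3: denom=8−1·3/16=125/16; d'=(34−1·-6)/(125/16)=128/25
row 4: denom=8−3·48/125=856/125; d'=(-10−3·128/25)/(856/125)=-1585/428
back: M4=-1585/428
back: M3=128/25−48/125·-1585/428=700/107
back: M2=-6−3/16·700/107=-3093/428
back: M1=-1/2−1/3·-3093/428=817/428
M: M0=0, M1=817/428, M2=-3093/428, M3=700/107, M4=-1585/428, M5=0
seg 0: a=2, c=M0/2=0, d=(M1−M0)/(6·1)=817/2568, b=Δ0−h0·(2M0+M1)/6=1751/2568
seg 1: a=3, c=M1/2=817/856, d=(M2−M1)/(6·2)=-1955/2568, b=Δ1−h1·(2M1+M2)/6=2101/1284
seg 2: a=4, c=M2/2=-3093/856, d=(M3−M2)/(6·1)=5893/2568, b=Δ2−h2·(2M2+M3)/6=-4727/1284
seg 3: a=-1, c=M3/2=350/107, d=(M4−M3)/(6·3)=-4385/7704, b=Δ3−h3·(2M3+M4)/6=-10333/2568
seg 4: a=1, c=M4/2=-1585/856, d=(M5−M4)/(6·1)=1585/2568, b=Δ4−h4·(2M4+M5)/6=301/1284
t_q=5/2 → seg 1, τ=3/2; S=3+2101/1284·τ+817/856·τ²+-1955/2568·τ³=34463/6848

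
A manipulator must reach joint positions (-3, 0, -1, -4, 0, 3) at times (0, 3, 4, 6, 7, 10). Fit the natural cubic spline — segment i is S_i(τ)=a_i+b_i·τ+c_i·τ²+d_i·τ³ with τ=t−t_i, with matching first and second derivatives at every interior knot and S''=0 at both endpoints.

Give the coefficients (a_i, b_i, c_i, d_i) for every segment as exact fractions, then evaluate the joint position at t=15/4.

  seg 0: a=-3 b=689/434 c=0 d=-85/1302
  seg 1: a=0 b=-38/217 c=-255/434 d=-103/434
  seg 2: a=-1 b=-895/434 c=-282/217 d=49/62
  seg 3: a=-4 b=965/434 c=747/217 d=-723/434
  seg 4: a=0 b=892/217 c=-675/434 d=75/434
S(15/4) = -15609/27776

Δ: Δ0=1, Δ1=-1, Δ2=-3/2, Δ3=4, Δ4=1
row 1: diag=8, rhs=-12; c'=1/8, d'=-3/2
row 2: denom=6−1·1/8=47/8; d'=(-3−1·-3/2)/(47/8)=-12/47
row 3: denom=6−2·16/47=250/47; d'=(33−2·-12/47)/(250/47)=63/10
row 4: denom=8−1·47/250=1953/250; d'=(-18−1·63/10)/(1953/250)=-675/217
back: M4=-675/217
back: M3=63/10−47/250·-675/217=1494/217
back: M2=-12/47−16/47·1494/217=-564/217
back: M1=-3/2−1/8·-564/217=-255/217
M: M0=0, M1=-255/217, M2=-564/217, M3=1494/217, M4=-675/217, M5=0
seg 0: a=-3, c=M0/2=0, d=(M1−M0)/(6·3)=-85/1302, b=Δ0−h0·(2M0+M1)/6=689/434
seg 1: a=0, c=M1/2=-255/434, d=(M2−M1)/(6·1)=-103/434, b=Δ1−h1·(2M1+M2)/6=-38/217
seg 2: a=-1, c=M2/2=-282/217, d=(M3−M2)/(6·2)=49/62, b=Δ2−h2·(2M2+M3)/6=-895/434
seg 3: a=-4, c=M3/2=747/217, d=(M4−M3)/(6·1)=-723/434, b=Δ3−h3·(2M3+M4)/6=965/434
seg 4: a=0, c=M4/2=-675/434, d=(M5−M4)/(6·3)=75/434, b=Δ4−h4·(2M4+M5)/6=892/217
t_q=15/4 → seg 1, τ=3/4; S=0+-38/217·τ+-255/434·τ²+-103/434·τ³=-15609/27776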